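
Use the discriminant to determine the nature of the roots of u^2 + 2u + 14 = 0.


D = b^2 - 4ac = (2)^2 - 4(1)(14) = 4 - 56 = -52
Since D < 0: two complex conjugate roots (no real roots)


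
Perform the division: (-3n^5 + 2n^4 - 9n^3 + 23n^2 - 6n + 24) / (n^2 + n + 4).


(-3n^5 + 2n^4 - 9n^3 + 23n^2 - 6n + 24) / (n^2 + n + 4)
Step 1: -3n^3 * (n^2 + n + 4) = -3n^5 - 3n^4 - 12n^3; subtract.
Step 2: 5n^2 * (n^2 + n + 4) = 5n^4 + 5n^3 + 20n^2; subtract.
Step 3: -2n * (n^2 + n + 4) = -2n^3 - 2n^2 - 8n; subtract.
Step 4: 5 * (n^2 + n + 4) = 5n^2 + 5n + 20; subtract.
Quotient: -3n^3 + 5n^2 - 2n + 5, Remainder: -3n + 4


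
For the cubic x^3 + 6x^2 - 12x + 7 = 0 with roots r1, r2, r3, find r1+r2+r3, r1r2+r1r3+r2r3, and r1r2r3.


Monic cubic x^3+bx^2+cx+d=0: sum=-b, pairwise sum=c, product=-d.
b=6, c=-12, d=7
r1+r2+r3 = -6
r1r2+r1r3+r2r3 = -12
r1r2r3 = -7


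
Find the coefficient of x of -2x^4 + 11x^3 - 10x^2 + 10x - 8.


Read off the coefficient of x: 10


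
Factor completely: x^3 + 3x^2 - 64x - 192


Try integer roots (divisors of -192). x=-3: p(-3)=0.
Divide out (x + 3): quotient is x^2 - 64.
Factor the quadratic: (x + 8)(x - 8)
Result: (x + 3)(x + 8)(x - 8)


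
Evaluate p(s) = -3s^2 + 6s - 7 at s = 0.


Using direct substitution:
  -3 * (0)^2 = 0
  6 * (0)^1 = 0
  constant: -7
Sum = 0 + 0 - 7 = -7


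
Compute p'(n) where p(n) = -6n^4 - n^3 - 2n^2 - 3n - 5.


Apply the power rule term by term:
  d/dn(-6n^4) = -24n^3
  d/dn(-n^3) = -3n^2
  d/dn(-2n^2) = -4n
  d/dn(-3n) = -3
  d/dn(-5) = 0
p'(n) = -24n^3 - 3n^2 - 4n - 3


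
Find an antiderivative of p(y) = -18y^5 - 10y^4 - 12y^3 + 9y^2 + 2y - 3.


Reverse power rule on each term:
  ∫ -18y^5 dy = -3y^6
  ∫ -10y^4 dy = -2y^5
  ∫ -12y^3 dy = -3y^4
  ∫ 9y^2 dy = 3y^3
  ∫ 2y dy = y^2
  ∫ -3 dy = -3y
F(y) = -3y^6 - 2y^5 - 3y^4 + 3y^3 + y^2 - 3y + C


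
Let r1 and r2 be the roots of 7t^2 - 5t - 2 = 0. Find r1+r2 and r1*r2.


For at^2+bt+c=0: sum = -b/a, product = c/a.
a=7, b=-5, c=-2
Sum = -(-5)/7 = 5/7
Product = (-2)/7 = -2/7


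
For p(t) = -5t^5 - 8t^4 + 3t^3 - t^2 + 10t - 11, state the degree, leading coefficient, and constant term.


Highest power of t is 5, with coefficient -5. Constant term is -11.
Degree = 5, leading coefficient = -5, constant term = -11


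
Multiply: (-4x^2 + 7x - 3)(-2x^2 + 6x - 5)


Distribute each term of the first polynomial:
  (-4x^2)(-2x^2 + 6x - 5) = 8x^4 - 24x^3 + 20x^2
  (7x)(-2x^2 + 6x - 5) = -14x^3 + 42x^2 - 35x
  (-3)(-2x^2 + 6x - 5) = 6x^2 - 18x + 15
Sum: 8x^4 - 38x^3 + 68x^2 - 53x + 15


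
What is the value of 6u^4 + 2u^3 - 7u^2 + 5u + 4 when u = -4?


Using direct substitution:
  6 * (-4)^4 = 1536
  2 * (-4)^3 = -128
  -7 * (-4)^2 = -112
  5 * (-4)^1 = -20
  constant: 4
Sum = 1536 - 128 - 112 - 20 + 4 = 1280


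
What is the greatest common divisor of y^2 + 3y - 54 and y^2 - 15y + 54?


Factor each:
  y^2 + 3y - 54 = (y - 6)(y + 9)
  y^2 - 15y + 54 = (y - 6)(y - 9)
Common monic factor: y - 6


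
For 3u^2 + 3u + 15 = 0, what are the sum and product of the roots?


For au^2+bu+c=0: sum = -b/a, product = c/a.
a=3, b=3, c=15
Sum = -(3)/3 = -1
Product = (15)/3 = 5


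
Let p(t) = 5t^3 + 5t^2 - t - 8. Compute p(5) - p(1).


p(5) = 737
p(1) = 1
p(5) - p(1) = 737 - 1 = 736


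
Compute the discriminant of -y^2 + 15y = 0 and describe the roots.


D = b^2 - 4ac = (15)^2 - 4(-1)(0) = 225 = 225
Since D > 0: two distinct rational roots


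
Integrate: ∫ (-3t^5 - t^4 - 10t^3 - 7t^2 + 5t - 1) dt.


Reverse power rule on each term:
  ∫ -3t^5 dt = -(1/2)t^6
  ∫ -t^4 dt = -(1/5)t^5
  ∫ -10t^3 dt = -(5/2)t^4
  ∫ -7t^2 dt = -(7/3)t^3
  ∫ 5t dt = (5/2)t^2
  ∫ -1 dt = -t
F(t) = -(1/2)t^6 - (1/5)t^5 - (5/2)t^4 - (7/3)t^3 + (5/2)t^2 - t + C


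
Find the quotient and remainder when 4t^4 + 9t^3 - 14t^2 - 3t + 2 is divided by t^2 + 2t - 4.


(4t^4 + 9t^3 - 14t^2 - 3t + 2) / (t^2 + 2t - 4)
Step 1: 4t^2 * (t^2 + 2t - 4) = 4t^4 + 8t^3 - 16t^2; subtract.
Step 2: t * (t^2 + 2t - 4) = t^3 + 2t^2 - 4t; subtract.
Step 3: 0 * (t^2 + 2t - 4) = 0; subtract.
Quotient: 4t^2 + t, Remainder: t + 2


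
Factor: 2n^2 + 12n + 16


Roots satisfy r1 + r2 = -b/a = -6 and r1*r2 = c/a = 8.
So r1 = -2, r2 = -4.
2n^2 + 12n + 16 = 2(n - r1)(n - r2) = 2(n + 2)(n + 4)


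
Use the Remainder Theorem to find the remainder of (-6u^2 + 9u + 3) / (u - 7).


By the Remainder Theorem, the remainder equals p(7):
  -6*(7)^2 = -294
  9*(7)^1 = 63
  constant: 3
Sum: -294 + 63 + 3 = -228


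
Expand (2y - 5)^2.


Expand (2y - 5)^2 by repeated multiplication:
= 4y^2 - 20y + 25


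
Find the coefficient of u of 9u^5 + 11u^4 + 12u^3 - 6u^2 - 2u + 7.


Read off the coefficient of u: -2


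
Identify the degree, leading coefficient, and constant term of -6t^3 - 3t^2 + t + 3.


Highest power of t is 3, with coefficient -6. Constant term is 3.
Degree = 3, leading coefficient = -6, constant term = 3


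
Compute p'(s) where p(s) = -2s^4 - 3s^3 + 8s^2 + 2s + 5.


Apply the power rule term by term:
  d/ds(-2s^4) = -8s^3
  d/ds(-3s^3) = -9s^2
  d/ds(8s^2) = 16s
  d/ds(2s) = 2
  d/ds(5) = 0
p'(s) = -8s^3 - 9s^2 + 16s + 2


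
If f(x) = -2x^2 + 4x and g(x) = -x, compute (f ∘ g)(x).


Substitute g(x) into f:
f(g(x)) = -2*(-x)^2 + 4*(-x)
(-x)^2 = x^2
Expand and combine: -2x^2 - 4x


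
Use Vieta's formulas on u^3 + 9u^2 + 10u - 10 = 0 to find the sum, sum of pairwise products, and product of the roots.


Monic cubic u^3+bu^2+cu+d=0: sum=-b, pairwise sum=c, product=-d.
b=9, c=10, d=-10
r1+r2+r3 = -9
r1r2+r1r3+r2r3 = 10
r1r2r3 = 10


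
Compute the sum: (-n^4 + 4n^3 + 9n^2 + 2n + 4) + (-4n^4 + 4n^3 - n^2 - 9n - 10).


Align terms by degree and add:
  -n^4 + 4n^3 + 9n^2 + 2n + 4
  -4n^4 + 4n^3 - n^2 - 9n - 10
= -5n^4 + 8n^3 + 8n^2 - 7n - 6


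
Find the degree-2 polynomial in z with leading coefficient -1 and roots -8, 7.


p(z) = -(z + 8)(z - 7)
Expand: -z^2 - z + 56


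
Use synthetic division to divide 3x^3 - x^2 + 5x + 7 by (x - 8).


Synthetic division with c = 8. Coefficients: 3, -1, 5, 7
Bring down 3.
  3 * 8 = 24; 24 - 1 = 23
  23 * 8 = 184; 184 + 5 = 189
  189 * 8 = 1512; 1512 + 7 = 1519
Quotient: 3x^2 + 23x + 189, Remainder: 1519


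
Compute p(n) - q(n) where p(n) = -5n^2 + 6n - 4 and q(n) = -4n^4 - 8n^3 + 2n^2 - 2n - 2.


Distribute the minus sign:
  (-5n^2 + 6n - 4)
- (-4n^4 - 8n^3 + 2n^2 - 2n - 2)
Negate second polynomial: 4n^4 + 8n^3 - 2n^2 + 2n + 2
Add: 4n^4 + 8n^3 - 7n^2 + 8n - 2


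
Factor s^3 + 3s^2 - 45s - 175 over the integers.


Try integer roots (divisors of -175). s=-5: p(-5)=0.
Divide out (s + 5): quotient is s^2 - 2s - 35.
Factor the quadratic: (s + 5)(s - 7)
Result: (s + 5)(s + 5)(s - 7)


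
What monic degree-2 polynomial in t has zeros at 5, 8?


p(t) = (t - 5)(t - 8)
Expand: t^2 - 13t + 40


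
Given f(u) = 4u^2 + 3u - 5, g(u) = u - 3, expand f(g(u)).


Substitute g(u) into f:
f(g(u)) = 4*(u - 3)^2 + 3*(u - 3) + (-5)
(u - 3)^2 = u^2 - 6u + 9
Expand and combine: 4u^2 - 21u + 22


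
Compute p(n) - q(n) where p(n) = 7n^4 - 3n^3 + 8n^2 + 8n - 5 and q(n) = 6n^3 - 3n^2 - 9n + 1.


Distribute the minus sign:
  (7n^4 - 3n^3 + 8n^2 + 8n - 5)
- (6n^3 - 3n^2 - 9n + 1)
Negate second polynomial: -6n^3 + 3n^2 + 9n - 1
Add: 7n^4 - 9n^3 + 11n^2 + 17n - 6


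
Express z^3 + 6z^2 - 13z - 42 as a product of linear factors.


Try integer roots (divisors of -42). z=-2: p(-2)=0.
Divide out (z + 2): quotient is z^2 + 4z - 21.
Factor the quadratic: (z + 7)(z - 3)
Result: (z + 2)(z + 7)(z - 3)


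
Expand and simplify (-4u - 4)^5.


Expand (-4u - 4)^5 by repeated multiplication:
  (-4u - 4)^2 = 16u^2 + 32u + 16
  (-4u - 4)^3 = -64u^3 - 192u^2 - 192u - 64
  (-4u - 4)^4 = 256u^4 + 1024u^3 + 1536u^2 + 1024u + 256
= -1024u^5 - 5120u^4 - 10240u^3 - 10240u^2 - 5120u - 1024


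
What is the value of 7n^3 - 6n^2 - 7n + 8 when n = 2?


Using direct substitution:
  7 * (2)^3 = 56
  -6 * (2)^2 = -24
  -7 * (2)^1 = -14
  constant: 8
Sum = 56 - 24 - 14 + 8 = 26


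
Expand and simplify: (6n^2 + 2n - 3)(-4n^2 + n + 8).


Distribute each term of the first polynomial:
  (6n^2)(-4n^2 + n + 8) = -24n^4 + 6n^3 + 48n^2
  (2n)(-4n^2 + n + 8) = -8n^3 + 2n^2 + 16n
  (-3)(-4n^2 + n + 8) = 12n^2 - 3n - 24
Sum: -24n^4 - 2n^3 + 62n^2 + 13n - 24


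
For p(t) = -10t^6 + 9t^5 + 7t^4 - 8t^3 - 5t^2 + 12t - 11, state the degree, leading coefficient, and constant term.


Highest power of t is 6, with coefficient -10. Constant term is -11.
Degree = 6, leading coefficient = -10, constant term = -11


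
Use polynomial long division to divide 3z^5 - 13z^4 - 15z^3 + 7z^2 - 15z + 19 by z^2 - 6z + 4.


(3z^5 - 13z^4 - 15z^3 + 7z^2 - 15z + 19) / (z^2 - 6z + 4)
Step 1: 3z^3 * (z^2 - 6z + 4) = 3z^5 - 18z^4 + 12z^3; subtract.
Step 2: 5z^2 * (z^2 - 6z + 4) = 5z^4 - 30z^3 + 20z^2; subtract.
Step 3: 3z * (z^2 - 6z + 4) = 3z^3 - 18z^2 + 12z; subtract.
Step 4: 5 * (z^2 - 6z + 4) = 5z^2 - 30z + 20; subtract.
Quotient: 3z^3 + 5z^2 + 3z + 5, Remainder: 3z - 1


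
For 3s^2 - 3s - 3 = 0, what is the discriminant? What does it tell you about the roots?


D = b^2 - 4ac = (-3)^2 - 4(3)(-3) = 9 + 36 = 45
Since D > 0: two distinct irrational roots


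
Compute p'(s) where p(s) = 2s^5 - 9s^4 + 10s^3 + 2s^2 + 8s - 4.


Apply the power rule term by term:
  d/ds(2s^5) = 10s^4
  d/ds(-9s^4) = -36s^3
  d/ds(10s^3) = 30s^2
  d/ds(2s^2) = 4s
  d/ds(8s) = 8
  d/ds(-4) = 0
p'(s) = 10s^4 - 36s^3 + 30s^2 + 4s + 8


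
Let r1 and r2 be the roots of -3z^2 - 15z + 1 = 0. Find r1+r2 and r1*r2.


For az^2+bz+c=0: sum = -b/a, product = c/a.
a=-3, b=-15, c=1
Sum = -(-15)/-3 = -5
Product = (1)/-3 = -1/3


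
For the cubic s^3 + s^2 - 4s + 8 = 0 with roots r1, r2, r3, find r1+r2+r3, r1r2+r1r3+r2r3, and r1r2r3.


Monic cubic s^3+bs^2+cs+d=0: sum=-b, pairwise sum=c, product=-d.
b=1, c=-4, d=8
r1+r2+r3 = -1
r1r2+r1r3+r2r3 = -4
r1r2r3 = -8


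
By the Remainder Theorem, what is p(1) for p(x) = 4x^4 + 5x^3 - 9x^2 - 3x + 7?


By the Remainder Theorem, the remainder equals p(1):
  4*(1)^4 = 4
  5*(1)^3 = 5
  -9*(1)^2 = -9
  -3*(1)^1 = -3
  constant: 7
Sum: 4 + 5 - 9 - 3 + 7 = 4


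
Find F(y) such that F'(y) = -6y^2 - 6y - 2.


Reverse power rule on each term:
  ∫ -6y^2 dy = -2y^3
  ∫ -6y dy = -3y^2
  ∫ -2 dy = -2y
F(y) = -2y^3 - 3y^2 - 2y + C


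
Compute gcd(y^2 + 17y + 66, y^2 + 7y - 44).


Factor each:
  y^2 + 17y + 66 = (y + 11)(y + 6)
  y^2 + 7y - 44 = (y + 11)(y - 4)
Common monic factor: y + 11


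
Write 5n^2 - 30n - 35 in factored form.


Roots satisfy r1 + r2 = -b/a = 6 and r1*r2 = c/a = -7.
So r1 = -1, r2 = 7.
5n^2 - 30n - 35 = 5(n - r1)(n - r2) = 5(n + 1)(n - 7)


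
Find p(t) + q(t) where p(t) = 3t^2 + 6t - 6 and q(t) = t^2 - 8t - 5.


Align terms by degree and add:
  3t^2 + 6t - 6
+ t^2 - 8t - 5
= 4t^2 - 2t - 11


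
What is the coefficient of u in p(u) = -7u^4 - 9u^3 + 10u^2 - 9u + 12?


Read off the coefficient of u: -9


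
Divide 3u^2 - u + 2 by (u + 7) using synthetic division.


Synthetic division with c = -7. Coefficients: 3, -1, 2
Bring down 3.
  3 * -7 = -21; -21 - 1 = -22
  -22 * -7 = 154; 154 + 2 = 156
Quotient: 3u - 22, Remainder: 156


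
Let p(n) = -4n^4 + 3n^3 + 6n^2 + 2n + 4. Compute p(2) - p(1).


p(2) = -8
p(1) = 11
p(2) - p(1) = -8 - 11 = -19


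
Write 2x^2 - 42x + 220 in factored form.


Roots satisfy r1 + r2 = -b/a = 21 and r1*r2 = c/a = 110.
So r1 = 10, r2 = 11.
2x^2 - 42x + 220 = 2(x - r1)(x - r2) = 2(x - 10)(x - 11)


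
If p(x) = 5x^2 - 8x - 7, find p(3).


Using direct substitution:
  5 * (3)^2 = 45
  -8 * (3)^1 = -24
  constant: -7
Sum = 45 - 24 - 7 = 14


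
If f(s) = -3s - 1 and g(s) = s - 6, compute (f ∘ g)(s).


Substitute g(s) into f:
f(g(s)) = -3*(s - 6) + (-1)
Expand and combine: -3s + 17


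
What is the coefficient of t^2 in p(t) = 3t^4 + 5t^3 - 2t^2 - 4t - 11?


Read off the coefficient of t^2: -2


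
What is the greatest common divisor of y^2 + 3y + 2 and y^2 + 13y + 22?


Factor each:
  y^2 + 3y + 2 = (y + 2)(y + 1)
  y^2 + 13y + 22 = (y + 2)(y + 11)
Common monic factor: y + 2


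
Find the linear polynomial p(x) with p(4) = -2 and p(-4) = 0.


p(x) = mx + b. Using p(4)=-2, p(-4)=0:
m = (-2)/(4 + 4) = -2/8 = -1/4
b = -2 - m*(4) = -2 + 1 = -1
p(x) = -(1/4)x - 1


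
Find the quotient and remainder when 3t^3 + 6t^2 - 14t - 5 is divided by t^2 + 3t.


(3t^3 + 6t^2 - 14t - 5) / (t^2 + 3t)
Step 1: 3t * (t^2 + 3t) = 3t^3 + 9t^2; subtract.
Step 2: -3 * (t^2 + 3t) = -3t^2 - 9t; subtract.
Quotient: 3t - 3, Remainder: -5t - 5


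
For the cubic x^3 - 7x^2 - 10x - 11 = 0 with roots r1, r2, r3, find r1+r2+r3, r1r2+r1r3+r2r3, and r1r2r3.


Monic cubic x^3+bx^2+cx+d=0: sum=-b, pairwise sum=c, product=-d.
b=-7, c=-10, d=-11
r1+r2+r3 = 7
r1r2+r1r3+r2r3 = -10
r1r2r3 = 11


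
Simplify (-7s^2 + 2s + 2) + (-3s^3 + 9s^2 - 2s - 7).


Align terms by degree and add:
  -7s^2 + 2s + 2
  -3s^3 + 9s^2 - 2s - 7
= -3s^3 + 2s^2 - 5


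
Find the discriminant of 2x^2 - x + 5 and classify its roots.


D = b^2 - 4ac = (-1)^2 - 4(2)(5) = 1 - 40 = -39
Since D < 0: two complex conjugate roots (no real roots)


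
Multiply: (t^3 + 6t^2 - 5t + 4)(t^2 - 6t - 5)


Distribute each term of the first polynomial:
  (t^3)(t^2 - 6t - 5) = t^5 - 6t^4 - 5t^3
  (6t^2)(t^2 - 6t - 5) = 6t^4 - 36t^3 - 30t^2
  (-5t)(t^2 - 6t - 5) = -5t^3 + 30t^2 + 25t
  (4)(t^2 - 6t - 5) = 4t^2 - 24t - 20
Sum: t^5 - 46t^3 + 4t^2 + t - 20


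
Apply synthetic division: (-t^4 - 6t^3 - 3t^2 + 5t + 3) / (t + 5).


Synthetic division with c = -5. Coefficients: -1, -6, -3, 5, 3
Bring down -1.
  -1 * -5 = 5; 5 - 6 = -1
  -1 * -5 = 5; 5 - 3 = 2
  2 * -5 = -10; -10 + 5 = -5
  -5 * -5 = 25; 25 + 3 = 28
Quotient: -t^3 - t^2 + 2t - 5, Remainder: 28


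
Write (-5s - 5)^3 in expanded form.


Expand (-5s - 5)^3 by repeated multiplication:
  (-5s - 5)^2 = 25s^2 + 50s + 25
= -125s^3 - 375s^2 - 375s - 125


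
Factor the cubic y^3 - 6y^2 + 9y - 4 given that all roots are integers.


Try integer roots (divisors of -4). y=1: p(1)=0.
Divide out (y - 1): quotient is y^2 - 5y + 4.
Factor the quadratic: (y - 4)(y - 1)
Result: (y - 1)(y - 4)(y - 1)


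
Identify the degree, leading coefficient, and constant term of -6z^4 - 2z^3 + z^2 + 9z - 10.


Highest power of z is 4, with coefficient -6. Constant term is -10.
Degree = 4, leading coefficient = -6, constant term = -10


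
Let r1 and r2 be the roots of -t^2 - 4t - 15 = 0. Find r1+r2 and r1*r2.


For at^2+bt+c=0: sum = -b/a, product = c/a.
a=-1, b=-4, c=-15
Sum = -(-4)/-1 = -4
Product = (-15)/-1 = 15


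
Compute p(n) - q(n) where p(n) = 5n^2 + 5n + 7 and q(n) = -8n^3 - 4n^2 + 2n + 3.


Distribute the minus sign:
  (5n^2 + 5n + 7)
- (-8n^3 - 4n^2 + 2n + 3)
Negate second polynomial: 8n^3 + 4n^2 - 2n - 3
Add: 8n^3 + 9n^2 + 3n + 4


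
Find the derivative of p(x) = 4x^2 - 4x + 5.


Apply the power rule term by term:
  d/dx(4x^2) = 8x
  d/dx(-4x) = -4
  d/dx(5) = 0
p'(x) = 8x - 4


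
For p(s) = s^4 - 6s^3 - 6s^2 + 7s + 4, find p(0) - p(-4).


p(0) = 4
p(-4) = 520
p(0) - p(-4) = 4 - 520 = -516


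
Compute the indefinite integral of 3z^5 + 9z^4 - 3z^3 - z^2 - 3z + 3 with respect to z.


Reverse power rule on each term:
  ∫ 3z^5 dz = (1/2)z^6
  ∫ 9z^4 dz = (9/5)z^5
  ∫ -3z^3 dz = -(3/4)z^4
  ∫ -z^2 dz = -(1/3)z^3
  ∫ -3z dz = -(3/2)z^2
  ∫ 3 dz = 3z
F(z) = (1/2)z^6 + (9/5)z^5 - (3/4)z^4 - (1/3)z^3 - (3/2)z^2 + 3z + C


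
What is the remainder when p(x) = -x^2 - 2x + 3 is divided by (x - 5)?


By the Remainder Theorem, the remainder equals p(5):
  -1*(5)^2 = -25
  -2*(5)^1 = -10
  constant: 3
Sum: -25 - 10 + 3 = -32


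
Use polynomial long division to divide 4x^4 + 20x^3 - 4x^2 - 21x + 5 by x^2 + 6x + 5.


(4x^4 + 20x^3 - 4x^2 - 21x + 5) / (x^2 + 6x + 5)
Step 1: 4x^2 * (x^2 + 6x + 5) = 4x^4 + 24x^3 + 20x^2; subtract.
Step 2: -4x * (x^2 + 6x + 5) = -4x^3 - 24x^2 - 20x; subtract.
Step 3: 0 * (x^2 + 6x + 5) = 0; subtract.
Quotient: 4x^2 - 4x, Remainder: -x + 5


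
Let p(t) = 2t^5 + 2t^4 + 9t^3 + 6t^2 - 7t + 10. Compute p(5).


Using direct substitution:
  2 * (5)^5 = 6250
  2 * (5)^4 = 1250
  9 * (5)^3 = 1125
  6 * (5)^2 = 150
  -7 * (5)^1 = -35
  constant: 10
Sum = 6250 + 1250 + 1125 + 150 - 35 + 10 = 8750


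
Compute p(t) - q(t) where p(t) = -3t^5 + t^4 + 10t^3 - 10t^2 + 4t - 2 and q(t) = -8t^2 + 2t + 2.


Distribute the minus sign:
  (-3t^5 + t^4 + 10t^3 - 10t^2 + 4t - 2)
- (-8t^2 + 2t + 2)
Negate second polynomial: 8t^2 - 2t - 2
Add: -3t^5 + t^4 + 10t^3 - 2t^2 + 2t - 4


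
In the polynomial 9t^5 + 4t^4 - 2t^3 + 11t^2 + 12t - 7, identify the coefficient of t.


Read off the coefficient of t: 12


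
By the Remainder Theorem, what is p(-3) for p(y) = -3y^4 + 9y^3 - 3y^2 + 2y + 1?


By the Remainder Theorem, the remainder equals p(-3):
  -3*(-3)^4 = -243
  9*(-3)^3 = -243
  -3*(-3)^2 = -27
  2*(-3)^1 = -6
  constant: 1
Sum: -243 - 243 - 27 - 6 + 1 = -518


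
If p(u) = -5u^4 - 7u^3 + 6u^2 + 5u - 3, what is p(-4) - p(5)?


p(-4) = -759
p(5) = -3828
p(-4) - p(5) = -759 + 3828 = 3069


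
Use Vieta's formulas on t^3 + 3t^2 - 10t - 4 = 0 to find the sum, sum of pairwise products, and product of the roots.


Monic cubic t^3+bt^2+ct+d=0: sum=-b, pairwise sum=c, product=-d.
b=3, c=-10, d=-4
r1+r2+r3 = -3
r1r2+r1r3+r2r3 = -10
r1r2r3 = 4


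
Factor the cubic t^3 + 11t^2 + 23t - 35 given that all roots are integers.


Try integer roots (divisors of -35). t=1: p(1)=0.
Divide out (t - 1): quotient is t^2 + 12t + 35.
Factor the quadratic: (t + 7)(t + 5)
Result: (t - 1)(t + 7)(t + 5)


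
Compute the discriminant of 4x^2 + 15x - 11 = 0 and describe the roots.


D = b^2 - 4ac = (15)^2 - 4(4)(-11) = 225 + 176 = 401
Since D > 0: two distinct irrational roots


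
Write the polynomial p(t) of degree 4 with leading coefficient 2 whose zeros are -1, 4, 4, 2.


p(t) = 2(t + 1)(t - 4)(t - 4)(t - 2)
Expand: 2t^4 - 18t^3 + 44t^2 - 64


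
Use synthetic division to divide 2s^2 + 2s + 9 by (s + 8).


Synthetic division with c = -8. Coefficients: 2, 2, 9
Bring down 2.
  2 * -8 = -16; -16 + 2 = -14
  -14 * -8 = 112; 112 + 9 = 121
Quotient: 2s - 14, Remainder: 121


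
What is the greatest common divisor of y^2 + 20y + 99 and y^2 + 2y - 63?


Factor each:
  y^2 + 20y + 99 = (y + 9)(y + 11)
  y^2 + 2y - 63 = (y + 9)(y - 7)
Common monic factor: y + 9


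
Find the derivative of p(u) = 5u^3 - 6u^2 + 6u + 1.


Apply the power rule term by term:
  d/du(5u^3) = 15u^2
  d/du(-6u^2) = -12u
  d/du(6u) = 6
  d/du(1) = 0
p'(u) = 15u^2 - 12u + 6


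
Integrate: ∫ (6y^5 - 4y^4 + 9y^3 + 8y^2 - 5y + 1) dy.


Reverse power rule on each term:
  ∫ 6y^5 dy = y^6
  ∫ -4y^4 dy = -(4/5)y^5
  ∫ 9y^3 dy = (9/4)y^4
  ∫ 8y^2 dy = (8/3)y^3
  ∫ -5y dy = -(5/2)y^2
  ∫ 1 dy = y
F(y) = y^6 - (4/5)y^5 + (9/4)y^4 + (8/3)y^3 - (5/2)y^2 + y + C


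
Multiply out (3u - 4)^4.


Expand (3u - 4)^4 by repeated multiplication:
  (3u - 4)^2 = 9u^2 - 24u + 16
  (3u - 4)^3 = 27u^3 - 108u^2 + 144u - 64
= 81u^4 - 432u^3 + 864u^2 - 768u + 256


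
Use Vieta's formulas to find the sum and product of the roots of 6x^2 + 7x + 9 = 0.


For ax^2+bx+c=0: sum = -b/a, product = c/a.
a=6, b=7, c=9
Sum = -(7)/6 = -7/6
Product = (9)/6 = 3/2


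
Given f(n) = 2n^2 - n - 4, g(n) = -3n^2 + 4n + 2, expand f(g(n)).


Substitute g(n) into f:
f(g(n)) = 2*(-3n^2 + 4n + 2)^2 + (-1)*(-3n^2 + 4n + 2) + (-4)
(-3n^2 + 4n + 2)^2 = 9n^4 - 24n^3 + 4n^2 + 16n + 4
Expand and combine: 18n^4 - 48n^3 + 11n^2 + 28n + 2


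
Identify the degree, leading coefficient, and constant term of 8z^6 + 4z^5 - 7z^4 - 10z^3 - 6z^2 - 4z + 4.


Highest power of z is 6, with coefficient 8. Constant term is 4.
Degree = 6, leading coefficient = 8, constant term = 4


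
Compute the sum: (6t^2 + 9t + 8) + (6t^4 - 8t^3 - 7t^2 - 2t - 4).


Align terms by degree and add:
  6t^2 + 9t + 8
+ 6t^4 - 8t^3 - 7t^2 - 2t - 4
= 6t^4 - 8t^3 - t^2 + 7t + 4


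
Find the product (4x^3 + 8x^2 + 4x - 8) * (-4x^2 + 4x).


Distribute each term of the first polynomial:
  (4x^3)(-4x^2 + 4x) = -16x^5 + 16x^4
  (8x^2)(-4x^2 + 4x) = -32x^4 + 32x^3
  (4x)(-4x^2 + 4x) = -16x^3 + 16x^2
  (-8)(-4x^2 + 4x) = 32x^2 - 32x
Sum: -16x^5 - 16x^4 + 16x^3 + 48x^2 - 32x


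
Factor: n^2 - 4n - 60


Roots satisfy r1 + r2 = -b/a = 4 and r1*r2 = c/a = -60.
So r1 = 10, r2 = -6.
n^2 - 4n - 60 = (n - r1)(n - r2) = (n - 10)(n + 6)


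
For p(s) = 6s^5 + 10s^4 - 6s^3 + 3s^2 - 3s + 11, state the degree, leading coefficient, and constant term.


Highest power of s is 5, with coefficient 6. Constant term is 11.
Degree = 5, leading coefficient = 6, constant term = 11


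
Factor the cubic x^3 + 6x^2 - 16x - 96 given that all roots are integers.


Try integer roots (divisors of -96). x=4: p(4)=0.
Divide out (x - 4): quotient is x^2 + 10x + 24.
Factor the quadratic: (x + 6)(x + 4)
Result: (x - 4)(x + 6)(x + 4)


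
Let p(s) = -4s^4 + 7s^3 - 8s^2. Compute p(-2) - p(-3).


p(-2) = -152
p(-3) = -585
p(-2) - p(-3) = -152 + 585 = 433


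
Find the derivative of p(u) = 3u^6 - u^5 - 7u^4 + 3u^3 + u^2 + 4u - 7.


Apply the power rule term by term:
  d/du(3u^6) = 18u^5
  d/du(-u^5) = -5u^4
  d/du(-7u^4) = -28u^3
  d/du(3u^3) = 9u^2
  d/du(u^2) = 2u
  d/du(4u) = 4
  d/du(-7) = 0
p'(u) = 18u^5 - 5u^4 - 28u^3 + 9u^2 + 2u + 4


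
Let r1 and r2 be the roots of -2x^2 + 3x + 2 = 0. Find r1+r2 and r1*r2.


For ax^2+bx+c=0: sum = -b/a, product = c/a.
a=-2, b=3, c=2
Sum = -(3)/-2 = 3/2
Product = (2)/-2 = -1


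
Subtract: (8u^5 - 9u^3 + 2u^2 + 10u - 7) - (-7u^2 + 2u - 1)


Distribute the minus sign:
  (8u^5 - 9u^3 + 2u^2 + 10u - 7)
- (-7u^2 + 2u - 1)
Negate second polynomial: 7u^2 - 2u + 1
Add: 8u^5 - 9u^3 + 9u^2 + 8u - 6


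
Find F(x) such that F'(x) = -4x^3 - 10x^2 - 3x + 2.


Reverse power rule on each term:
  ∫ -4x^3 dx = -x^4
  ∫ -10x^2 dx = -(10/3)x^3
  ∫ -3x dx = -(3/2)x^2
  ∫ 2 dx = 2x
F(x) = -x^4 - (10/3)x^3 - (3/2)x^2 + 2x + C


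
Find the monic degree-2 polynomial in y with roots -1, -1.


p(y) = (y + 1)(y + 1)
Expand: y^2 + 2y + 1


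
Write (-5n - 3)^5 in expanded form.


Expand (-5n - 3)^5 by repeated multiplication:
  (-5n - 3)^2 = 25n^2 + 30n + 9
  (-5n - 3)^3 = -125n^3 - 225n^2 - 135n - 27
  (-5n - 3)^4 = 625n^4 + 1500n^3 + 1350n^2 + 540n + 81
= -3125n^5 - 9375n^4 - 11250n^3 - 6750n^2 - 2025n - 243


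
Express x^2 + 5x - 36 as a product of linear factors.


Roots satisfy r1 + r2 = -b/a = -5 and r1*r2 = c/a = -36.
So r1 = -9, r2 = 4.
x^2 + 5x - 36 = (x - r1)(x - r2) = (x + 9)(x - 4)


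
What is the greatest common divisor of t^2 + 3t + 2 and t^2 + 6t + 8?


Factor each:
  t^2 + 3t + 2 = (t + 2)(t + 1)
  t^2 + 6t + 8 = (t + 2)(t + 4)
Common monic factor: t + 2


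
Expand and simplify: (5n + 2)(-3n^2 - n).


Distribute each term of the first polynomial:
  (5n)(-3n^2 - n) = -15n^3 - 5n^2
  (2)(-3n^2 - n) = -6n^2 - 2n
Sum: -15n^3 - 11n^2 - 2n


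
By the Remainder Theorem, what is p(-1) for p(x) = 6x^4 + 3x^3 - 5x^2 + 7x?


By the Remainder Theorem, the remainder equals p(-1):
  6*(-1)^4 = 6
  3*(-1)^3 = -3
  -5*(-1)^2 = -5
  7*(-1)^1 = -7
  constant: 0
Sum: 6 - 3 - 5 - 7 + 0 = -9


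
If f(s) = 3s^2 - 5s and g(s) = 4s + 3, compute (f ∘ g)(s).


Substitute g(s) into f:
f(g(s)) = 3*(4s + 3)^2 + (-5)*(4s + 3)
(4s + 3)^2 = 16s^2 + 24s + 9
Expand and combine: 48s^2 + 52s + 12


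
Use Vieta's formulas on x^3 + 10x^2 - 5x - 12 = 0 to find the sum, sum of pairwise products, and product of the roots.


Monic cubic x^3+bx^2+cx+d=0: sum=-b, pairwise sum=c, product=-d.
b=10, c=-5, d=-12
r1+r2+r3 = -10
r1r2+r1r3+r2r3 = -5
r1r2r3 = 12


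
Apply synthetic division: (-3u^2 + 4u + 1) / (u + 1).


Synthetic division with c = -1. Coefficients: -3, 4, 1
Bring down -3.
  -3 * -1 = 3; 3 + 4 = 7
  7 * -1 = -7; -7 + 1 = -6
Quotient: -3u + 7, Remainder: -6


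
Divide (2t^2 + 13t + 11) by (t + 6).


(2t^2 + 13t + 11) / (t + 6)
Step 1: 2t * (t + 6) = 2t^2 + 12t; subtract.
Step 2: 1 * (t + 6) = t + 6; subtract.
Quotient: 2t + 1, Remainder: 5


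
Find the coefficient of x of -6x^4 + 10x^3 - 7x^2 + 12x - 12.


Read off the coefficient of x: 12


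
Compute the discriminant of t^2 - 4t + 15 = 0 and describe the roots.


D = b^2 - 4ac = (-4)^2 - 4(1)(15) = 16 - 60 = -44
Since D < 0: two complex conjugate roots (no real roots)


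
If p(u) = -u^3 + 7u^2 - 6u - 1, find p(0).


Using direct substitution:
  -1 * (0)^3 = 0
  7 * (0)^2 = 0
  -6 * (0)^1 = 0
  constant: -1
Sum = 0 + 0 + 0 - 1 = -1


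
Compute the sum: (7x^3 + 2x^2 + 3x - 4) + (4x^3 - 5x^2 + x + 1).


Align terms by degree and add:
  7x^3 + 2x^2 + 3x - 4
+ 4x^3 - 5x^2 + x + 1
= 11x^3 - 3x^2 + 4x - 3


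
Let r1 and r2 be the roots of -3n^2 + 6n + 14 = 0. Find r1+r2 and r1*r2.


For an^2+bn+c=0: sum = -b/a, product = c/a.
a=-3, b=6, c=14
Sum = -(6)/-3 = 2
Product = (14)/-3 = -14/3


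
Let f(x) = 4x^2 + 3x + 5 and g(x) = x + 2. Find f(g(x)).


Substitute g(x) into f:
f(g(x)) = 4*(x + 2)^2 + 3*(x + 2) + 5
(x + 2)^2 = x^2 + 4x + 4
Expand and combine: 4x^2 + 19x + 27


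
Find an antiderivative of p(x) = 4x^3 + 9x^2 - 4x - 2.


Reverse power rule on each term:
  ∫ 4x^3 dx = x^4
  ∫ 9x^2 dx = 3x^3
  ∫ -4x dx = -2x^2
  ∫ -2 dx = -2x
F(x) = x^4 + 3x^3 - 2x^2 - 2x + C


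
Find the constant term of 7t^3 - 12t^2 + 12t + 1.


Read off the constant term: 1


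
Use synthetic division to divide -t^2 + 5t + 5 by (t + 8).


Synthetic division with c = -8. Coefficients: -1, 5, 5
Bring down -1.
  -1 * -8 = 8; 8 + 5 = 13
  13 * -8 = -104; -104 + 5 = -99
Quotient: -t + 13, Remainder: -99


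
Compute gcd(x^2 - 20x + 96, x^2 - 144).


Factor each:
  x^2 - 20x + 96 = (x - 12)(x - 8)
  x^2 - 144 = (x - 12)(x + 12)
Common monic factor: x - 12


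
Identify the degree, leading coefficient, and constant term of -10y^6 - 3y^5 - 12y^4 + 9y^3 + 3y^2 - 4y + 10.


Highest power of y is 6, with coefficient -10. Constant term is 10.
Degree = 6, leading coefficient = -10, constant term = 10


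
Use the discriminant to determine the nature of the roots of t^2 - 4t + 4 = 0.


D = b^2 - 4ac = (-4)^2 - 4(1)(4) = 16 - 16 = 0
Since D = 0: one repeated real root


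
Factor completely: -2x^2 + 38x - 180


Roots satisfy r1 + r2 = -b/a = 19 and r1*r2 = c/a = 90.
So r1 = 10, r2 = 9.
-2x^2 + 38x - 180 = -2(x - r1)(x - r2) = -2(x - 10)(x - 9)


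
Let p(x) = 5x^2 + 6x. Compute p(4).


Using direct substitution:
  5 * (4)^2 = 80
  6 * (4)^1 = 24
  constant: 0
Sum = 80 + 24 + 0 = 104


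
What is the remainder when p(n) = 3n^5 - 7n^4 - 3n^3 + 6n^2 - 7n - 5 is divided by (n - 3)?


By the Remainder Theorem, the remainder equals p(3):
  3*(3)^5 = 729
  -7*(3)^4 = -567
  -3*(3)^3 = -81
  6*(3)^2 = 54
  -7*(3)^1 = -21
  constant: -5
Sum: 729 - 567 - 81 + 54 - 21 - 5 = 109


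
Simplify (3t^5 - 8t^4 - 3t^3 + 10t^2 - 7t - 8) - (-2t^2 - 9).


Distribute the minus sign:
  (3t^5 - 8t^4 - 3t^3 + 10t^2 - 7t - 8)
- (-2t^2 - 9)
Negate second polynomial: 2t^2 + 9
Add: 3t^5 - 8t^4 - 3t^3 + 12t^2 - 7t + 1


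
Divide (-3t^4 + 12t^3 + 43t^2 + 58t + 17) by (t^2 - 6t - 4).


(-3t^4 + 12t^3 + 43t^2 + 58t + 17) / (t^2 - 6t - 4)
Step 1: -3t^2 * (t^2 - 6t - 4) = -3t^4 + 18t^3 + 12t^2; subtract.
Step 2: -6t * (t^2 - 6t - 4) = -6t^3 + 36t^2 + 24t; subtract.
Step 3: -5 * (t^2 - 6t - 4) = -5t^2 + 30t + 20; subtract.
Quotient: -3t^2 - 6t - 5, Remainder: 4t - 3


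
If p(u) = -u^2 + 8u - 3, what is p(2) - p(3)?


p(2) = 9
p(3) = 12
p(2) - p(3) = 9 - 12 = -3


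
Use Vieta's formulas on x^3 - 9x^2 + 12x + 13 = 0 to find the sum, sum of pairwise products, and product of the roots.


Monic cubic x^3+bx^2+cx+d=0: sum=-b, pairwise sum=c, product=-d.
b=-9, c=12, d=13
r1+r2+r3 = 9
r1r2+r1r3+r2r3 = 12
r1r2r3 = -13


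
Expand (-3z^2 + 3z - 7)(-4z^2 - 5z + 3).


Distribute each term of the first polynomial:
  (-3z^2)(-4z^2 - 5z + 3) = 12z^4 + 15z^3 - 9z^2
  (3z)(-4z^2 - 5z + 3) = -12z^3 - 15z^2 + 9z
  (-7)(-4z^2 - 5z + 3) = 28z^2 + 35z - 21
Sum: 12z^4 + 3z^3 + 4z^2 + 44z - 21


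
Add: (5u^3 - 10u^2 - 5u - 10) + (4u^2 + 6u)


Align terms by degree and add:
  5u^3 - 10u^2 - 5u - 10
+ 4u^2 + 6u
= 5u^3 - 6u^2 + u - 10


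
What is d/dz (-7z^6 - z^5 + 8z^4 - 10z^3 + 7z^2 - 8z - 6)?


Apply the power rule term by term:
  d/dz(-7z^6) = -42z^5
  d/dz(-z^5) = -5z^4
  d/dz(8z^4) = 32z^3
  d/dz(-10z^3) = -30z^2
  d/dz(7z^2) = 14z
  d/dz(-8z) = -8
  d/dz(-6) = 0
p'(z) = -42z^5 - 5z^4 + 32z^3 - 30z^2 + 14z - 8


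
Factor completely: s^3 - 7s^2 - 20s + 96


Try integer roots (divisors of 96). s=8: p(8)=0.
Divide out (s - 8): quotient is s^2 + s - 12.
Factor the quadratic: (s + 4)(s - 3)
Result: (s - 8)(s + 4)(s - 3)


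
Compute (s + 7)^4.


Expand (s + 7)^4 by repeated multiplication:
  (s + 7)^2 = s^2 + 14s + 49
  (s + 7)^3 = s^3 + 21s^2 + 147s + 343
= s^4 + 28s^3 + 294s^2 + 1372s + 2401


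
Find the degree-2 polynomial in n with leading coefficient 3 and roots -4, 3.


p(n) = 3(n + 4)(n - 3)
Expand: 3n^2 + 3n - 36


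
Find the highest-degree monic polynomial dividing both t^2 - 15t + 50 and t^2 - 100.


Factor each:
  t^2 - 15t + 50 = (t - 10)(t - 5)
  t^2 - 100 = (t - 10)(t + 10)
Common monic factor: t - 10


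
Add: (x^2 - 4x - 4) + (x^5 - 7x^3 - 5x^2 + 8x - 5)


Align terms by degree and add:
  x^2 - 4x - 4
+ x^5 - 7x^3 - 5x^2 + 8x - 5
= x^5 - 7x^3 - 4x^2 + 4x - 9


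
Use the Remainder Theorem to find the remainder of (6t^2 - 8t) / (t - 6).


By the Remainder Theorem, the remainder equals p(6):
  6*(6)^2 = 216
  -8*(6)^1 = -48
  constant: 0
Sum: 216 - 48 + 0 = 168


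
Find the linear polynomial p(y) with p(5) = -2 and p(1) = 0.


p(y) = my + b. Using p(5)=-2, p(1)=0:
m = (-2)/(5 - 1) = -2/4 = -1/2
b = -2 - m*(5) = -2 + 5/2 = 1/2
p(y) = -(1/2)y + (1/2)


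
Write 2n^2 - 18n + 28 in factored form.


Roots satisfy r1 + r2 = -b/a = 9 and r1*r2 = c/a = 14.
So r1 = 2, r2 = 7.
2n^2 - 18n + 28 = 2(n - r1)(n - r2) = 2(n - 2)(n - 7)


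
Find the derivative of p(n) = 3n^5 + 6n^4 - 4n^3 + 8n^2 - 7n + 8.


Apply the power rule term by term:
  d/dn(3n^5) = 15n^4
  d/dn(6n^4) = 24n^3
  d/dn(-4n^3) = -12n^2
  d/dn(8n^2) = 16n
  d/dn(-7n) = -7
  d/dn(8) = 0
p'(n) = 15n^4 + 24n^3 - 12n^2 + 16n - 7


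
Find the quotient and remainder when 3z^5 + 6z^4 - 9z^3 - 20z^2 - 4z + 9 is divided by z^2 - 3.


(3z^5 + 6z^4 - 9z^3 - 20z^2 - 4z + 9) / (z^2 - 3)
Step 1: 3z^3 * (z^2 - 3) = 3z^5 - 9z^3; subtract.
Step 2: 6z^2 * (z^2 - 3) = 6z^4 - 18z^2; subtract.
Step 3: 0 * (z^2 - 3) = 0; subtract.
Step 4: -2 * (z^2 - 3) = -2z^2 + 6; subtract.
Quotient: 3z^3 + 6z^2 - 2, Remainder: -4z + 3


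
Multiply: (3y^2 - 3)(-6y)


Distribute each term of the first polynomial:
  (3y^2)(-6y) = -18y^3
  (-3)(-6y) = 18y
Sum: -18y^3 + 18y


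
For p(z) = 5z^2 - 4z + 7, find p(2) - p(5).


p(2) = 19
p(5) = 112
p(2) - p(5) = 19 - 112 = -93


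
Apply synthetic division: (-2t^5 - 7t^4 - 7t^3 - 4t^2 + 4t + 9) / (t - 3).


Synthetic division with c = 3. Coefficients: -2, -7, -7, -4, 4, 9
Bring down -2.
  -2 * 3 = -6; -6 - 7 = -13
  -13 * 3 = -39; -39 - 7 = -46
  -46 * 3 = -138; -138 - 4 = -142
  -142 * 3 = -426; -426 + 4 = -422
  -422 * 3 = -1266; -1266 + 9 = -1257
Quotient: -2t^4 - 13t^3 - 46t^2 - 142t - 422, Remainder: -1257


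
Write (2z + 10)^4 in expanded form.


Expand (2z + 10)^4 by repeated multiplication:
  (2z + 10)^2 = 4z^2 + 40z + 100
  (2z + 10)^3 = 8z^3 + 120z^2 + 600z + 1000
= 16z^4 + 320z^3 + 2400z^2 + 8000z + 10000


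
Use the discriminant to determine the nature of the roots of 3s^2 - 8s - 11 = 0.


D = b^2 - 4ac = (-8)^2 - 4(3)(-11) = 64 + 132 = 196
Since D > 0: two distinct rational roots


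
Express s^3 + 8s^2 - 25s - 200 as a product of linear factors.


Try integer roots (divisors of -200). s=-5: p(-5)=0.
Divide out (s + 5): quotient is s^2 + 3s - 40.
Factor the quadratic: (s + 8)(s - 5)
Result: (s + 5)(s + 8)(s - 5)


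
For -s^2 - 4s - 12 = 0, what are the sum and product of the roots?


For as^2+bs+c=0: sum = -b/a, product = c/a.
a=-1, b=-4, c=-12
Sum = -(-4)/-1 = -4
Product = (-12)/-1 = 12


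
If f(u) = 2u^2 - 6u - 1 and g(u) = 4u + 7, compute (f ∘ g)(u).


Substitute g(u) into f:
f(g(u)) = 2*(4u + 7)^2 + (-6)*(4u + 7) + (-1)
(4u + 7)^2 = 16u^2 + 56u + 49
Expand and combine: 32u^2 + 88u + 55


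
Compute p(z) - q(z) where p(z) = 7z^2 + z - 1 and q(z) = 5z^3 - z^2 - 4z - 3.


Distribute the minus sign:
  (7z^2 + z - 1)
- (5z^3 - z^2 - 4z - 3)
Negate second polynomial: -5z^3 + z^2 + 4z + 3
Add: -5z^3 + 8z^2 + 5z + 2


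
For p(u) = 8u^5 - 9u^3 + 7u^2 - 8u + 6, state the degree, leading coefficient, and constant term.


Highest power of u is 5, with coefficient 8. Constant term is 6.
Degree = 5, leading coefficient = 8, constant term = 6


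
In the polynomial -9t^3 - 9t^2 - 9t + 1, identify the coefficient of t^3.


Read off the coefficient of t^3: -9


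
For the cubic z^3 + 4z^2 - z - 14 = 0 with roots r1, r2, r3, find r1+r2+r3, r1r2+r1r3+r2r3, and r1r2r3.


Monic cubic z^3+bz^2+cz+d=0: sum=-b, pairwise sum=c, product=-d.
b=4, c=-1, d=-14
r1+r2+r3 = -4
r1r2+r1r3+r2r3 = -1
r1r2r3 = 14


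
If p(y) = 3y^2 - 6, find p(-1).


Using direct substitution:
  3 * (-1)^2 = 3
  0 * (-1)^1 = 0
  constant: -6
Sum = 3 + 0 - 6 = -3


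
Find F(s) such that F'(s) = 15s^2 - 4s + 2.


Reverse power rule on each term:
  ∫ 15s^2 ds = 5s^3
  ∫ -4s ds = -2s^2
  ∫ 2 ds = 2s
F(s) = 5s^3 - 2s^2 + 2s + C


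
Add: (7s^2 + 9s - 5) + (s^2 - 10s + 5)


Align terms by degree and add:
  7s^2 + 9s - 5
+ s^2 - 10s + 5
= 8s^2 - s


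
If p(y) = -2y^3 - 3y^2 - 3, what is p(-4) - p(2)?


p(-4) = 77
p(2) = -31
p(-4) - p(2) = 77 + 31 = 108


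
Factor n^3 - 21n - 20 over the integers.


Try integer roots (divisors of -20). n=5: p(5)=0.
Divide out (n - 5): quotient is n^2 + 5n + 4.
Factor the quadratic: (n + 1)(n + 4)
Result: (n - 5)(n + 1)(n + 4)


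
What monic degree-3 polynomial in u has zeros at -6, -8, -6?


p(u) = (u + 6)(u + 8)(u + 6)
Expand: u^3 + 20u^2 + 132u + 288


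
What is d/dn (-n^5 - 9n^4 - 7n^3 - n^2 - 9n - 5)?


Apply the power rule term by term:
  d/dn(-n^5) = -5n^4
  d/dn(-9n^4) = -36n^3
  d/dn(-7n^3) = -21n^2
  d/dn(-n^2) = -2n
  d/dn(-9n) = -9
  d/dn(-5) = 0
p'(n) = -5n^4 - 36n^3 - 21n^2 - 2n - 9


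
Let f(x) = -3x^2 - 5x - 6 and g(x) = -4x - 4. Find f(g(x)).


Substitute g(x) into f:
f(g(x)) = -3*(-4x - 4)^2 + (-5)*(-4x - 4) + (-6)
(-4x - 4)^2 = 16x^2 + 32x + 16
Expand and combine: -48x^2 - 76x - 34


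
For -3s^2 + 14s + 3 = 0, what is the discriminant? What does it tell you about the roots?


D = b^2 - 4ac = (14)^2 - 4(-3)(3) = 196 + 36 = 232
Since D > 0: two distinct irrational roots


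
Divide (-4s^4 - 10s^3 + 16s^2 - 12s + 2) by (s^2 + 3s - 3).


(-4s^4 - 10s^3 + 16s^2 - 12s + 2) / (s^2 + 3s - 3)
Step 1: -4s^2 * (s^2 + 3s - 3) = -4s^4 - 12s^3 + 12s^2; subtract.
Step 2: 2s * (s^2 + 3s - 3) = 2s^3 + 6s^2 - 6s; subtract.
Step 3: -2 * (s^2 + 3s - 3) = -2s^2 - 6s + 6; subtract.
Quotient: -4s^2 + 2s - 2, Remainder: -4


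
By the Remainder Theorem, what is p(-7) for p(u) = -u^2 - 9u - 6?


By the Remainder Theorem, the remainder equals p(-7):
  -1*(-7)^2 = -49
  -9*(-7)^1 = 63
  constant: -6
Sum: -49 + 63 - 6 = 8


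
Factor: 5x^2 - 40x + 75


Roots satisfy r1 + r2 = -b/a = 8 and r1*r2 = c/a = 15.
So r1 = 5, r2 = 3.
5x^2 - 40x + 75 = 5(x - r1)(x - r2) = 5(x - 5)(x - 3)


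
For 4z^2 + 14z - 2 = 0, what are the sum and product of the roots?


For az^2+bz+c=0: sum = -b/a, product = c/a.
a=4, b=14, c=-2
Sum = -(14)/4 = -7/2
Product = (-2)/4 = -1/2


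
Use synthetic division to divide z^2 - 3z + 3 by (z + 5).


Synthetic division with c = -5. Coefficients: 1, -3, 3
Bring down 1.
  1 * -5 = -5; -5 - 3 = -8
  -8 * -5 = 40; 40 + 3 = 43
Quotient: z - 8, Remainder: 43


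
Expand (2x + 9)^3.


Expand (2x + 9)^3 by repeated multiplication:
  (2x + 9)^2 = 4x^2 + 36x + 81
= 8x^3 + 108x^2 + 486x + 729


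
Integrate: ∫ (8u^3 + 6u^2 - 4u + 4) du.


Reverse power rule on each term:
  ∫ 8u^3 du = 2u^4
  ∫ 6u^2 du = 2u^3
  ∫ -4u du = -2u^2
  ∫ 4 du = 4u
F(u) = 2u^4 + 2u^3 - 2u^2 + 4u + C


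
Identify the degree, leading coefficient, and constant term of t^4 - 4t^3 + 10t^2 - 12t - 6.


Highest power of t is 4, with coefficient 1. Constant term is -6.
Degree = 4, leading coefficient = 1, constant term = -6


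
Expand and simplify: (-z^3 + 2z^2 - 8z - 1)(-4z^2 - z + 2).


Distribute each term of the first polynomial:
  (-z^3)(-4z^2 - z + 2) = 4z^5 + z^4 - 2z^3
  (2z^2)(-4z^2 - z + 2) = -8z^4 - 2z^3 + 4z^2
  (-8z)(-4z^2 - z + 2) = 32z^3 + 8z^2 - 16z
  (-1)(-4z^2 - z + 2) = 4z^2 + z - 2
Sum: 4z^5 - 7z^4 + 28z^3 + 16z^2 - 15z - 2


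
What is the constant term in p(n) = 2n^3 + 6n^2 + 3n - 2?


Read off the constant term: -2


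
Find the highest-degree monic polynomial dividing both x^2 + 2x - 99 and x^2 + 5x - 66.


Factor each:
  x^2 + 2x - 99 = (x + 11)(x - 9)
  x^2 + 5x - 66 = (x + 11)(x - 6)
Common monic factor: x + 11


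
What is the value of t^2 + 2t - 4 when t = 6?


Using direct substitution:
  1 * (6)^2 = 36
  2 * (6)^1 = 12
  constant: -4
Sum = 36 + 12 - 4 = 44


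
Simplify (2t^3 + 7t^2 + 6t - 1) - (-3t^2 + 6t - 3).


Distribute the minus sign:
  (2t^3 + 7t^2 + 6t - 1)
- (-3t^2 + 6t - 3)
Negate second polynomial: 3t^2 - 6t + 3
Add: 2t^3 + 10t^2 + 2


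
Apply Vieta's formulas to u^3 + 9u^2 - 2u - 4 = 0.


Monic cubic u^3+bu^2+cu+d=0: sum=-b, pairwise sum=c, product=-d.
b=9, c=-2, d=-4
r1+r2+r3 = -9
r1r2+r1r3+r2r3 = -2
r1r2r3 = 4


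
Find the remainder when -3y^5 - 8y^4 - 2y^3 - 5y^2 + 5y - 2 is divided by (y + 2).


By the Remainder Theorem, the remainder equals p(-2):
  -3*(-2)^5 = 96
  -8*(-2)^4 = -128
  -2*(-2)^3 = 16
  -5*(-2)^2 = -20
  5*(-2)^1 = -10
  constant: -2
Sum: 96 - 128 + 16 - 20 - 10 - 2 = -48


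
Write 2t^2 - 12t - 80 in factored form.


Roots satisfy r1 + r2 = -b/a = 6 and r1*r2 = c/a = -40.
So r1 = 10, r2 = -4.
2t^2 - 12t - 80 = 2(t - r1)(t - r2) = 2(t - 10)(t + 4)


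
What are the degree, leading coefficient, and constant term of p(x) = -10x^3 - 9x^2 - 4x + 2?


Highest power of x is 3, with coefficient -10. Constant term is 2.
Degree = 3, leading coefficient = -10, constant term = 2


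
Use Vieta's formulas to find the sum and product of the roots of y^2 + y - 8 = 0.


For ay^2+by+c=0: sum = -b/a, product = c/a.
a=1, b=1, c=-8
Sum = -(1)/1 = -1
Product = (-8)/1 = -8


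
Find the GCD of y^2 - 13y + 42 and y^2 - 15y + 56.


Factor each:
  y^2 - 13y + 42 = (y - 7)(y - 6)
  y^2 - 15y + 56 = (y - 7)(y - 8)
Common monic factor: y - 7


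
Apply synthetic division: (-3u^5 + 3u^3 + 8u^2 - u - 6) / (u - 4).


Synthetic division with c = 4. Coefficients: -3, 0, 3, 8, -1, -6
Bring down -3.
  -3 * 4 = -12; -12 + 0 = -12
  -12 * 4 = -48; -48 + 3 = -45
  -45 * 4 = -180; -180 + 8 = -172
  -172 * 4 = -688; -688 - 1 = -689
  -689 * 4 = -2756; -2756 - 6 = -2762
Quotient: -3u^4 - 12u^3 - 45u^2 - 172u - 689, Remainder: -2762


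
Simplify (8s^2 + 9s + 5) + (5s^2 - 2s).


Align terms by degree and add:
  8s^2 + 9s + 5
+ 5s^2 - 2s
= 13s^2 + 7s + 5


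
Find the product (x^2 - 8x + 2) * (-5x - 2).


Distribute each term of the first polynomial:
  (x^2)(-5x - 2) = -5x^3 - 2x^2
  (-8x)(-5x - 2) = 40x^2 + 16x
  (2)(-5x - 2) = -10x - 4
Sum: -5x^3 + 38x^2 + 6x - 4


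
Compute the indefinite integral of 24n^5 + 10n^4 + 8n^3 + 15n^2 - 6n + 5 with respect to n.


Reverse power rule on each term:
  ∫ 24n^5 dn = 4n^6
  ∫ 10n^4 dn = 2n^5
  ∫ 8n^3 dn = 2n^4
  ∫ 15n^2 dn = 5n^3
  ∫ -6n dn = -3n^2
  ∫ 5 dn = 5n
F(n) = 4n^6 + 2n^5 + 2n^4 + 5n^3 - 3n^2 + 5n + C
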